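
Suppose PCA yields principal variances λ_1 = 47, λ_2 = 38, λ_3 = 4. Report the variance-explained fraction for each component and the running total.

Step 1 — total variance = trace(Sigma) = Σ λ_i = 47 + 38 + 4 = 89.

Step 2 — fraction explained by component i = λ_i / Σ λ:
  PC1: 47/89 = 0.5281
  PC2: 38/89 = 0.427
  PC3: 4/89 = 0.0449

Step 3 — cumulative fraction after k components = (λ_1 + ... + λ_k) / Σ λ:
  k = 1: 47/89 = 0.5281
  k = 2: (47 + 38)/89 = 85/89 = 0.9551
  k = 3: (47 + 38 + 4)/89 = 89/89 = 1

Summary (fraction, with percent):

explained: PC1 0.5281 (52.81%), PC2 0.427 (42.7%), PC3 0.0449 (4.49%);  cumulative: 0.5281, 0.9551, 1


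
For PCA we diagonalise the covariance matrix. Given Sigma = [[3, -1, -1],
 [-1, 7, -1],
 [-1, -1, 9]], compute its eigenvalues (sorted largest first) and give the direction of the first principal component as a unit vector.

Step 1 — characteristic polynomial p(λ) = det(λI - Sigma) = λ³ - tr·λ² + c_1·λ - det, where tr = trace, c_1 = sum of the principal 2×2 minors, det = det(Sigma):
  tr = 3 + 7 + 9 = 19,
  c_1 = (3·7 - (-1)²) + (3·9 - (-1)²) + (7·9 - (-1)²) = 20 + 26 + 62 = 108,
  det = 3·(7·9 - (-1)²) - (-1)·((-1)·9 - (-1)·(-1)) + (-1)·((-1)·(-1) - 7·(-1)) = 3·(62) - (-1)·(-10) + (-1)·(8) = 168.
  So p(λ) = λ³ - 19λ² + 108λ - 168.
Step 2 — look for an integer root (rational root theorem: any rational root is an integer divisor of 168). Testing λ = 7:
  p(7) = 343 - 931 + 756 - 168 = 0  ✓
  Dividing out (λ - 7): p(λ) = (λ - 7)(λ² - 12λ + 24).
Step 3 — remaining eigenvalues from the quadratic λ² - 12λ + 24 = 0:
  Δ = 12² - 4·24 = 144 - 96 = 48,  λ = (12 ± √48)/2 = (12 ± 6.9282)/2 ≈ 9.4641 or 2.5359.
  Sorted: λ_1 = 9.4641,  λ_2 = 7,  λ_3 = 2.5359  (check: sum = 19 = tr ✓).

Step 4 — unit eigenvector for λ_1 ≈ 9.4641: v spans the null space of (Sigma - λ_1 I), whose rows are
  r_1 = (-6.4641, -1, -1),  r_2 = (-1, -2.4641, -1),  r_3 = (-1, -1, -0.4641).
  v is orthogonal to every row, so take v ∝ r_1 × r_2 = ((-1)·(-1) - (-1)·(-2.4641), (-1)·(-1) - (-6.4641)·(-1), (-6.4641)·(-2.4641) - (-1)·(-1)) ≈ (-1.4641, -5.4641, 14.9282).
  Rescale (multiply by -1 so the first nonzero entry is positive): u = (1.4641, 5.4641, -14.9282).
  ||u|| = √((1.4641)² + (5.4641)² + (-14.9282)²) = √(254.8513) ≈ 15.9641,  v_1 = u/||u|| ≈ (0.0917, 0.3423, -0.9351) (||v_1|| = 1).

λ_1 = 9.4641,  λ_2 = 7,  λ_3 = 2.5359;  v_1 ≈ (0.0917, 0.3423, -0.9351)


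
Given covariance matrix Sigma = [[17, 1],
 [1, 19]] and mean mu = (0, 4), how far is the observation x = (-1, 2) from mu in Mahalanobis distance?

Step 1 — centre the observation: (x - mu) = (-1, -2).

Step 2 — invert Sigma. det(Sigma) = 17·19 - (1)² = 322.
  Sigma^{-1} = (1/det) · [[d, -b], [-b, a]] = [[0.059, -0.0031],
 [-0.0031, 0.0528]].

Step 3 — form the quadratic (x - mu)^T · Sigma^{-1} · (x - mu):
  Sigma^{-1} · (x - mu) = (-0.0528, -0.1025).
  (x - mu)^T · [Sigma^{-1} · (x - mu)] = (-1)·(-0.0528) + (-2)·(-0.1025) = 0.2578.

Step 4 — take square root: d = √(0.2578) ≈ 0.5077.

d(x, mu) = √(0.2578) ≈ 0.5077


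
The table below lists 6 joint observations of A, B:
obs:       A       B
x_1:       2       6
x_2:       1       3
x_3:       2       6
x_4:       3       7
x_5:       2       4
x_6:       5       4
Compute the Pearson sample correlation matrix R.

Step 1 — column means:
  mean(A) = (2 + 1 + 2 + 3 + 2 + 5) / 6 = 15/6 = 2.5
  mean(B) = (6 + 3 + 6 + 7 + 4 + 4) / 6 = 30/6 = 5

Step 2 — sample variances and covariances s[i,j] = (1/(n-1)) · Σ_k (x_{k,i} - mean_i) · (x_{k,j} - mean_j), with n-1 = 5:
  s[A,A] = ((-0.5)·(-0.5) + (-1.5)·(-1.5) + (-0.5)·(-0.5) + (0.5)·(0.5) + (-0.5)·(-0.5) + (2.5)·(2.5)) / 5 = 9.5/5 = 1.9
  s[A,B] = ((-0.5)·(1) + (-1.5)·(-2) + (-0.5)·(1) + (0.5)·(2) + (-0.5)·(-1) + (2.5)·(-1)) / 5 = 1/5 = 0.2
  s[B,B] = ((1)·(1) + (-2)·(-2) + (1)·(1) + (2)·(2) + (-1)·(-1) + (-1)·(-1)) / 5 = 12/5 = 2.4
  Sample standard deviations s_i = √(s[i,i]):
  s(A) = √(1.9) = 1.3784
  s(B) = √(2.4) = 1.5492

Step 3 — r_{ij} = s_{ij} / (s_i · s_j):
  r[A,A] = 1 (diagonal).
  r[A,B] = 0.2 / (1.3784 · 1.5492) = 0.2 / 2.1354 = 0.0937
  r[B,B] = 1 (diagonal).

R is symmetric with unit diagonal. Assembling:

R = [[1, 0.0937],
 [0.0937, 1]]


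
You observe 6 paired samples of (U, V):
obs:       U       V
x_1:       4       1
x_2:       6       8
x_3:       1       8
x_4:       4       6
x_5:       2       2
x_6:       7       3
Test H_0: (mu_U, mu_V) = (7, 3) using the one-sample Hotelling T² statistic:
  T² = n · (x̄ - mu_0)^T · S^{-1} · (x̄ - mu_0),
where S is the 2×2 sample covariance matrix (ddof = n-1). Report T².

Step 1 — sample mean vector:
  mean(U) = (4 + 6 + 1 + 4 + 2 + 7) / 6 = 24/6 = 4
  mean(V) = (1 + 8 + 8 + 6 + 2 + 3) / 6 = 28/6 = 4.6667
  x̄ = (4, 4.6667),  deviation x̄ - mu_0 = (4, 4.6667) - (7, 3) = (-3, 1.6667).

Step 2 — sample covariance matrix, S[i,j] = (1/(n-1)) · Σ_k (x_{k,i} - mean_i) · (x_{k,j} - mean_j), divisor n-1 = 5:
  S[U,U] = ((0)·(0) + (2)·(2) + (-3)·(-3) + (0)·(0) + (-2)·(-2) + (3)·(3)) / 5 = 26/5 = 5.2
  S[U,V] = ((0)·(-3.6667) + (2)·(3.3333) + (-3)·(3.3333) + (0)·(1.3333) + (-2)·(-2.6667) + (3)·(-1.6667)) / 5 = -3/5 = -0.6
  S[V,V] = ((-3.6667)·(-3.6667) + (3.3333)·(3.3333) + (3.3333)·(3.3333) + (1.3333)·(1.3333) + (-2.6667)·(-2.6667) + (-1.6667)·(-1.6667)) / 5 = 47.3333/5 = 9.4667
  S = [[5.2, -0.6],
 [-0.6, 9.4667]].

Step 3 — invert S. det(S) = 5.2·9.4667 - (-0.6)² = 48.8667.
  S^{-1} = (1/det) · [[d, -b], [-b, a]] = [[0.1937, 0.0123],
 [0.0123, 0.1064]].

Step 4 — quadratic form (x̄ - mu_0)^T · S^{-1} · (x̄ - mu_0):
  S^{-1} · (x̄ - mu_0) = (-0.5607, 0.1405),
  (x̄ - mu_0)^T · [...] = (-3)·(-0.5607) + (1.6667)·(0.1405) = 1.9163.

Step 5 — scale by n: T² = 6 · 1.9163 = 11.498.

T² ≈ 11.498


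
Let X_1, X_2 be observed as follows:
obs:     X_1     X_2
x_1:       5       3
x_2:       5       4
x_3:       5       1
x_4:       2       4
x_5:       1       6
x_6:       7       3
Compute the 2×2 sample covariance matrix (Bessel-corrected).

Step 1 — column means:
  mean(X_1) = (5 + 5 + 5 + 2 + 1 + 7) / 6 = 25/6 = 4.1667
  mean(X_2) = (3 + 4 + 1 + 4 + 6 + 3) / 6 = 21/6 = 3.5

Step 2 — sample covariance S[i,j] = (1/(n-1)) · Σ_k (x_{k,i} - mean_i) · (x_{k,j} - mean_j), with n-1 = 5.
  S[X_1,X_1] = ((0.8333)·(0.8333) + (0.8333)·(0.8333) + (0.8333)·(0.8333) + (-2.1667)·(-2.1667) + (-3.1667)·(-3.1667) + (2.8333)·(2.8333)) / 5 = 24.8333/5 = 4.9667
  S[X_1,X_2] = ((0.8333)·(-0.5) + (0.8333)·(0.5) + (0.8333)·(-2.5) + (-2.1667)·(0.5) + (-3.1667)·(2.5) + (2.8333)·(-0.5)) / 5 = -12.5/5 = -2.5
  S[X_2,X_2] = ((-0.5)·(-0.5) + (0.5)·(0.5) + (-2.5)·(-2.5) + (0.5)·(0.5) + (2.5)·(2.5) + (-0.5)·(-0.5)) / 5 = 13.5/5 = 2.7

S is symmetric (S[j,i] = S[i,j]). Assembling:

S = [[4.9667, -2.5],
 [-2.5, 2.7]]


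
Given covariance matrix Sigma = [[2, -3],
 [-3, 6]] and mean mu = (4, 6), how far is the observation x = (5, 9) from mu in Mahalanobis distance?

Step 1 — centre the observation: (x - mu) = (1, 3).

Step 2 — invert Sigma. det(Sigma) = 2·6 - (-3)² = 3.
  Sigma^{-1} = (1/det) · [[d, -b], [-b, a]] = [[2, 1],
 [1, 0.6667]].

Step 3 — form the quadratic (x - mu)^T · Sigma^{-1} · (x - mu):
  Sigma^{-1} · (x - mu) = (5, 3).
  (x - mu)^T · [Sigma^{-1} · (x - mu)] = (1)·(5) + (3)·(3) = 14.

Step 4 — take square root: d = √(14) ≈ 3.7417.

d(x, mu) = √(14) ≈ 3.7417


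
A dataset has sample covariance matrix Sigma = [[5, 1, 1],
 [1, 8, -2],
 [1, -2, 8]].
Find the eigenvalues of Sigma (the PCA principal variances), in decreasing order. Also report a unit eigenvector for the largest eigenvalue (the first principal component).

Step 1 — characteristic polynomial p(λ) = det(λI - Sigma) = λ³ - tr·λ² + c_1·λ - det, where tr = trace, c_1 = sum of the principal 2×2 minors, det = det(Sigma):
  tr = 5 + 8 + 8 = 21,
  c_1 = (5·8 - (1)²) + (5·8 - (1)²) + (8·8 - (-2)²) = 39 + 39 + 60 = 138,
  det = 5·(8·8 - (-2)²) - (1)·((1)·8 - (-2)·(1)) + (1)·((1)·(-2) - 8·(1)) = 5·(60) - (1)·(10) + (1)·(-10) = 280.
  So p(λ) = λ³ - 21λ² + 138λ - 280.
Step 2 — look for an integer root (rational root theorem: any rational root is an integer divisor of 280). Testing λ = 4:
  p(4) = 64 - 336 + 552 - 280 = 0  ✓
  Dividing out (λ - 4): p(λ) = (λ - 4)(λ² - 17λ + 70).
Step 3 — remaining eigenvalues from the quadratic λ² - 17λ + 70 = 0:
  Δ = 17² - 4·70 = 289 - 280 = 9,  λ = (17 ± √9)/2 = (17 ± 3)/2 = 10 or 7.
  Sorted: λ_1 = 10,  λ_2 = 7,  λ_3 = 4  (check: sum = 21 = tr ✓).

Step 4 — unit eigenvector for λ_1 = 10: v spans the null space of (Sigma - λ_1 I), whose rows are
  r_1 = (-5, 1, 1),  r_2 = (1, -2, -2),  r_3 = (1, -2, -2).
  v is orthogonal to every row, so take v ∝ r_1 × r_2 = ((1)·(-2) - (1)·(-2), (1)·(1) - (-5)·(-2), (-5)·(-2) - (1)·(1)) = (0, -9, 9).
  Rescale (divide by 9; multiply by -1 so the first nonzero entry is positive): u = (0, 1, -1).
  ||u|| = √((0)² + (1)² + (-1)²) = √(2) ≈ 1.4142,  v_1 = u/||u|| ≈ (0, 0.7071, -0.7071) (||v_1|| = 1).

λ_1 = 10,  λ_2 = 7,  λ_3 = 4;  v_1 ≈ (0, 0.7071, -0.7071)


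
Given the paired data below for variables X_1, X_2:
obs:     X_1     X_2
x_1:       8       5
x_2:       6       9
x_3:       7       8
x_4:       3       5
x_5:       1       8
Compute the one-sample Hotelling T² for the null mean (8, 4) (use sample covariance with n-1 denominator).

Step 1 — sample mean vector:
  mean(X_1) = (8 + 6 + 7 + 3 + 1) / 5 = 25/5 = 5
  mean(X_2) = (5 + 9 + 8 + 5 + 8) / 5 = 35/5 = 7
  x̄ = (5, 7),  deviation x̄ - mu_0 = (5, 7) - (8, 4) = (-3, 3).

Step 2 — sample covariance matrix, S[i,j] = (1/(n-1)) · Σ_k (x_{k,i} - mean_i) · (x_{k,j} - mean_j), divisor n-1 = 4:
  S[X_1,X_1] = ((3)·(3) + (1)·(1) + (2)·(2) + (-2)·(-2) + (-4)·(-4)) / 4 = 34/4 = 8.5
  S[X_1,X_2] = ((3)·(-2) + (1)·(2) + (2)·(1) + (-2)·(-2) + (-4)·(1)) / 4 = -2/4 = -0.5
  S[X_2,X_2] = ((-2)·(-2) + (2)·(2) + (1)·(1) + (-2)·(-2) + (1)·(1)) / 4 = 14/4 = 3.5
  S = [[8.5, -0.5],
 [-0.5, 3.5]].

Step 3 — invert S. det(S) = 8.5·3.5 - (-0.5)² = 29.5.
  S^{-1} = (1/det) · [[d, -b], [-b, a]] = [[0.1186, 0.0169],
 [0.0169, 0.2881]].

Step 4 — quadratic form (x̄ - mu_0)^T · S^{-1} · (x̄ - mu_0):
  S^{-1} · (x̄ - mu_0) = (-0.3051, 0.8136),
  (x̄ - mu_0)^T · [...] = (-3)·(-0.3051) + (3)·(0.8136) = 3.3559.

Step 5 — scale by n: T² = 5 · 3.3559 = 16.7797.

T² ≈ 16.7797


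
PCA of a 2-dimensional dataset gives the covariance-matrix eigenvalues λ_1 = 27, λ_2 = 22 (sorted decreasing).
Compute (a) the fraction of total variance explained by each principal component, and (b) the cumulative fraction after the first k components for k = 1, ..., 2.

Step 1 — total variance = trace(Sigma) = Σ λ_i = 27 + 22 = 49.

Step 2 — fraction explained by component i = λ_i / Σ λ:
  PC1: 27/49 = 0.551
  PC2: 22/49 = 0.449

Step 3 — cumulative fraction after k components = (λ_1 + ... + λ_k) / Σ λ:
  k = 1: 27/49 = 0.551
  k = 2: (27 + 22)/49 = 49/49 = 1

Summary (fraction, with percent):

explained: PC1 0.551 (55.1%), PC2 0.449 (44.9%);  cumulative: 0.551, 1


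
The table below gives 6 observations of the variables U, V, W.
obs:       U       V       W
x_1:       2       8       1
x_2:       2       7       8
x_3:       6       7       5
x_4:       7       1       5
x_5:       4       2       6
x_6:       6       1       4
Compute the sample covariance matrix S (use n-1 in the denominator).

Step 1 — column means:
  mean(U) = (2 + 2 + 6 + 7 + 4 + 6) / 6 = 27/6 = 4.5
  mean(V) = (8 + 7 + 7 + 1 + 2 + 1) / 6 = 26/6 = 4.3333
  mean(W) = (1 + 8 + 5 + 5 + 6 + 4) / 6 = 29/6 = 4.8333

Step 2 — sample covariance S[i,j] = (1/(n-1)) · Σ_k (x_{k,i} - mean_i) · (x_{k,j} - mean_j), with n-1 = 5.
  S[U,U] = ((-2.5)·(-2.5) + (-2.5)·(-2.5) + (1.5)·(1.5) + (2.5)·(2.5) + (-0.5)·(-0.5) + (1.5)·(1.5)) / 5 = 23.5/5 = 4.7
  S[U,V] = ((-2.5)·(3.6667) + (-2.5)·(2.6667) + (1.5)·(2.6667) + (2.5)·(-3.3333) + (-0.5)·(-2.3333) + (1.5)·(-3.3333)) / 5 = -24/5 = -4.8
  S[U,W] = ((-2.5)·(-3.8333) + (-2.5)·(3.1667) + (1.5)·(0.1667) + (2.5)·(0.1667) + (-0.5)·(1.1667) + (1.5)·(-0.8333)) / 5 = 0.5/5 = 0.1
  S[V,V] = ((3.6667)·(3.6667) + (2.6667)·(2.6667) + (2.6667)·(2.6667) + (-3.3333)·(-3.3333) + (-2.3333)·(-2.3333) + (-3.3333)·(-3.3333)) / 5 = 55.3333/5 = 11.0667
  S[V,W] = ((3.6667)·(-3.8333) + (2.6667)·(3.1667) + (2.6667)·(0.1667) + (-3.3333)·(0.1667) + (-2.3333)·(1.1667) + (-3.3333)·(-0.8333)) / 5 = -5.6667/5 = -1.1333
  S[W,W] = ((-3.8333)·(-3.8333) + (3.1667)·(3.1667) + (0.1667)·(0.1667) + (0.1667)·(0.1667) + (1.1667)·(1.1667) + (-0.8333)·(-0.8333)) / 5 = 26.8333/5 = 5.3667

S is symmetric (S[j,i] = S[i,j]). Assembling:

S = [[4.7, -4.8, 0.1],
 [-4.8, 11.0667, -1.1333],
 [0.1, -1.1333, 5.3667]]


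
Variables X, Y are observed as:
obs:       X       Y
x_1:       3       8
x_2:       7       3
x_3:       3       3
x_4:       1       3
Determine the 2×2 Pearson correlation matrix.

Step 1 — column means:
  mean(X) = (3 + 7 + 3 + 1) / 4 = 14/4 = 3.5
  mean(Y) = (8 + 3 + 3 + 3) / 4 = 17/4 = 4.25

Step 2 — sample variances and covariances s[i,j] = (1/(n-1)) · Σ_k (x_{k,i} - mean_i) · (x_{k,j} - mean_j), with n-1 = 3:
  s[X,X] = ((-0.5)·(-0.5) + (3.5)·(3.5) + (-0.5)·(-0.5) + (-2.5)·(-2.5)) / 3 = 19/3 = 6.3333
  s[X,Y] = ((-0.5)·(3.75) + (3.5)·(-1.25) + (-0.5)·(-1.25) + (-2.5)·(-1.25)) / 3 = -2.5/3 = -0.8333
  s[Y,Y] = ((3.75)·(3.75) + (-1.25)·(-1.25) + (-1.25)·(-1.25) + (-1.25)·(-1.25)) / 3 = 18.75/3 = 6.25
  Sample standard deviations s_i = √(s[i,i]):
  s(X) = √(6.3333) = 2.5166
  s(Y) = √(6.25) = 2.5

Step 3 — r_{ij} = s_{ij} / (s_i · s_j):
  r[X,X] = 1 (diagonal).
  r[X,Y] = -0.8333 / (2.5166 · 2.5) = -0.8333 / 6.2915 = -0.1325
  r[Y,Y] = 1 (diagonal).

R is symmetric with unit diagonal. Assembling:

R = [[1, -0.1325],
 [-0.1325, 1]]


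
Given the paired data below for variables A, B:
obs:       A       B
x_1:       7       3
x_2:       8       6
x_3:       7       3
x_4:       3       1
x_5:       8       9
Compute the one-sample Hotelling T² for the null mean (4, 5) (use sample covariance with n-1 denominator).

Step 1 — sample mean vector:
  mean(A) = (7 + 8 + 7 + 3 + 8) / 5 = 33/5 = 6.6
  mean(B) = (3 + 6 + 3 + 1 + 9) / 5 = 22/5 = 4.4
  x̄ = (6.6, 4.4),  deviation x̄ - mu_0 = (6.6, 4.4) - (4, 5) = (2.6, -0.6).

Step 2 — sample covariance matrix, S[i,j] = (1/(n-1)) · Σ_k (x_{k,i} - mean_i) · (x_{k,j} - mean_j), divisor n-1 = 4:
  S[A,A] = ((0.4)·(0.4) + (1.4)·(1.4) + (0.4)·(0.4) + (-3.6)·(-3.6) + (1.4)·(1.4)) / 4 = 17.2/4 = 4.3
  S[A,B] = ((0.4)·(-1.4) + (1.4)·(1.6) + (0.4)·(-1.4) + (-3.6)·(-3.4) + (1.4)·(4.6)) / 4 = 19.8/4 = 4.95
  S[B,B] = ((-1.4)·(-1.4) + (1.6)·(1.6) + (-1.4)·(-1.4) + (-3.4)·(-3.4) + (4.6)·(4.6)) / 4 = 39.2/4 = 9.8
  S = [[4.3, 4.95],
 [4.95, 9.8]].

Step 3 — invert S. det(S) = 4.3·9.8 - (4.95)² = 17.6375.
  S^{-1} = (1/det) · [[d, -b], [-b, a]] = [[0.5556, -0.2807],
 [-0.2807, 0.2438]].

Step 4 — quadratic form (x̄ - mu_0)^T · S^{-1} · (x̄ - mu_0):
  S^{-1} · (x̄ - mu_0) = (1.613, -0.876),
  (x̄ - mu_0)^T · [...] = (2.6)·(1.613) + (-0.6)·(-0.876) = 4.7195.

Step 5 — scale by n: T² = 5 · 4.7195 = 23.5974.

T² ≈ 23.5974


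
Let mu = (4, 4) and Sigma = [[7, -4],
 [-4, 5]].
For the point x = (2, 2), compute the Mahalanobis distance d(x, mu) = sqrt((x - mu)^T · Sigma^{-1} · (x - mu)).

Step 1 — centre the observation: (x - mu) = (-2, -2).

Step 2 — invert Sigma. det(Sigma) = 7·5 - (-4)² = 19.
  Sigma^{-1} = (1/det) · [[d, -b], [-b, a]] = [[0.2632, 0.2105],
 [0.2105, 0.3684]].

Step 3 — form the quadratic (x - mu)^T · Sigma^{-1} · (x - mu):
  Sigma^{-1} · (x - mu) = (-0.9474, -1.1579).
  (x - mu)^T · [Sigma^{-1} · (x - mu)] = (-2)·(-0.9474) + (-2)·(-1.1579) = 4.2105.

Step 4 — take square root: d = √(4.2105) ≈ 2.052.

d(x, mu) = √(4.2105) ≈ 2.052


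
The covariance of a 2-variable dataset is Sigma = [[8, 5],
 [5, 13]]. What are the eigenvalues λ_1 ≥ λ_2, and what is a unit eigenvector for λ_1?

Step 1 — characteristic polynomial of 2×2 Sigma:
  det(Sigma - λI) = λ² - trace · λ + det = 0.
  trace = 8 + 13 = 21, det = 8·13 - (5)² = 79.
Step 2 — discriminant:
  Δ = trace² - 4·det = 441 - 316 = 125.
Step 3 — eigenvalues:
  λ = (trace ± √Δ)/2 = (21 ± 11.1803)/2,
  λ_1 = 16.0902,  λ_2 = 4.9098.

Step 4 — unit eigenvector for λ_1: solve (Sigma - λ_1 I)v = 0. First row:
  (8 - 16.0902)·v_x + (5)·v_y = 0, i.e. (-8.0902)·v_x + (5)·v_y = 0,
  so v ∝ (b, λ_1 - a) = (5, 8.0902) = u.
  ||u|| = √((5)² + (8.0902)²) = √(90.4508) ≈ 9.5106,
  v_1 = u/||u|| ≈ (0.5257, 0.8507) (||v_1|| = 1).

λ_1 = 16.0902,  λ_2 = 4.9098;  v_1 ≈ (0.5257, 0.8507)


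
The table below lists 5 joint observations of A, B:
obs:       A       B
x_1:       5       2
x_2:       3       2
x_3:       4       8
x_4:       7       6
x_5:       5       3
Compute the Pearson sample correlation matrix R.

Step 1 — column means:
  mean(A) = (5 + 3 + 4 + 7 + 5) / 5 = 24/5 = 4.8
  mean(B) = (2 + 2 + 8 + 6 + 3) / 5 = 21/5 = 4.2

Step 2 — sample variances and covariances s[i,j] = (1/(n-1)) · Σ_k (x_{k,i} - mean_i) · (x_{k,j} - mean_j), with n-1 = 4:
  s[A,A] = ((0.2)·(0.2) + (-1.8)·(-1.8) + (-0.8)·(-0.8) + (2.2)·(2.2) + (0.2)·(0.2)) / 4 = 8.8/4 = 2.2
  s[A,B] = ((0.2)·(-2.2) + (-1.8)·(-2.2) + (-0.8)·(3.8) + (2.2)·(1.8) + (0.2)·(-1.2)) / 4 = 4.2/4 = 1.05
  s[B,B] = ((-2.2)·(-2.2) + (-2.2)·(-2.2) + (3.8)·(3.8) + (1.8)·(1.8) + (-1.2)·(-1.2)) / 4 = 28.8/4 = 7.2
  Sample standard deviations s_i = √(s[i,i]):
  s(A) = √(2.2) = 1.4832
  s(B) = √(7.2) = 2.6833

Step 3 — r_{ij} = s_{ij} / (s_i · s_j):
  r[A,A] = 1 (diagonal).
  r[A,B] = 1.05 / (1.4832 · 2.6833) = 1.05 / 3.9799 = 0.2638
  r[B,B] = 1 (diagonal).

R is symmetric with unit diagonal. Assembling:

R = [[1, 0.2638],
 [0.2638, 1]]


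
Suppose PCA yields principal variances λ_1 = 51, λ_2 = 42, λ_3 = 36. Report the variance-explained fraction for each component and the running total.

Step 1 — total variance = trace(Sigma) = Σ λ_i = 51 + 42 + 36 = 129.

Step 2 — fraction explained by component i = λ_i / Σ λ:
  PC1: 51/129 = 0.3953
  PC2: 42/129 = 0.3256
  PC3: 36/129 = 0.2791

Step 3 — cumulative fraction after k components = (λ_1 + ... + λ_k) / Σ λ:
  k = 1: 51/129 = 0.3953
  k = 2: (51 + 42)/129 = 93/129 = 0.7209
  k = 3: (51 + 42 + 36)/129 = 129/129 = 1

Summary (fraction, with percent):

explained: PC1 0.3953 (39.53%), PC2 0.3256 (32.56%), PC3 0.2791 (27.91%);  cumulative: 0.3953, 0.7209, 1


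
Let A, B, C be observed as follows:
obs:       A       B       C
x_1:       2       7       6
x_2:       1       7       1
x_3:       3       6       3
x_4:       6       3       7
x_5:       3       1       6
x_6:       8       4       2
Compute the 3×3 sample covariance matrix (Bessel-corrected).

Step 1 — column means:
  mean(A) = (2 + 1 + 3 + 6 + 3 + 8) / 6 = 23/6 = 3.8333
  mean(B) = (7 + 7 + 6 + 3 + 1 + 4) / 6 = 28/6 = 4.6667
  mean(C) = (6 + 1 + 3 + 7 + 6 + 2) / 6 = 25/6 = 4.1667

Step 2 — sample covariance S[i,j] = (1/(n-1)) · Σ_k (x_{k,i} - mean_i) · (x_{k,j} - mean_j), with n-1 = 5.
  S[A,A] = ((-1.8333)·(-1.8333) + (-2.8333)·(-2.8333) + (-0.8333)·(-0.8333) + (2.1667)·(2.1667) + (-0.8333)·(-0.8333) + (4.1667)·(4.1667)) / 5 = 34.8333/5 = 6.9667
  S[A,B] = ((-1.8333)·(2.3333) + (-2.8333)·(2.3333) + (-0.8333)·(1.3333) + (2.1667)·(-1.6667) + (-0.8333)·(-3.6667) + (4.1667)·(-0.6667)) / 5 = -15.3333/5 = -3.0667
  S[A,C] = ((-1.8333)·(1.8333) + (-2.8333)·(-3.1667) + (-0.8333)·(-1.1667) + (2.1667)·(2.8333) + (-0.8333)·(1.8333) + (4.1667)·(-2.1667)) / 5 = 2.1667/5 = 0.4333
  S[B,B] = ((2.3333)·(2.3333) + (2.3333)·(2.3333) + (1.3333)·(1.3333) + (-1.6667)·(-1.6667) + (-3.6667)·(-3.6667) + (-0.6667)·(-0.6667)) / 5 = 29.3333/5 = 5.8667
  S[B,C] = ((2.3333)·(1.8333) + (2.3333)·(-3.1667) + (1.3333)·(-1.1667) + (-1.6667)·(2.8333) + (-3.6667)·(1.8333) + (-0.6667)·(-2.1667)) / 5 = -14.6667/5 = -2.9333
  S[C,C] = ((1.8333)·(1.8333) + (-3.1667)·(-3.1667) + (-1.1667)·(-1.1667) + (2.8333)·(2.8333) + (1.8333)·(1.8333) + (-2.1667)·(-2.1667)) / 5 = 30.8333/5 = 6.1667

S is symmetric (S[j,i] = S[i,j]). Assembling:

S = [[6.9667, -3.0667, 0.4333],
 [-3.0667, 5.8667, -2.9333],
 [0.4333, -2.9333, 6.1667]]


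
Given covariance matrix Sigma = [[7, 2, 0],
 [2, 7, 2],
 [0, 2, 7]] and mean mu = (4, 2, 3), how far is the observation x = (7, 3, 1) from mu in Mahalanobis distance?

Step 1 — centre the observation: (x - mu) = (3, 1, -2).

Step 2 — invert Sigma (cofactor / det for 3×3, or solve directly):
  Sigma^{-1} = [[0.1568, -0.0488, 0.0139],
 [-0.0488, 0.1707, -0.0488],
 [0.0139, -0.0488, 0.1568]].

Step 3 — form the quadratic (x - mu)^T · Sigma^{-1} · (x - mu):
  Sigma^{-1} · (x - mu) = (0.3937, 0.122, -0.3206).
  (x - mu)^T · [Sigma^{-1} · (x - mu)] = (3)·(0.3937) + (1)·(0.122) + (-2)·(-0.3206) = 1.9443.

Step 4 — take square root: d = √(1.9443) ≈ 1.3944.

d(x, mu) = √(1.9443) ≈ 1.3944


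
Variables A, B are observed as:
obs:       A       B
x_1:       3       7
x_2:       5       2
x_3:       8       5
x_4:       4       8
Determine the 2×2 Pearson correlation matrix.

Step 1 — column means:
  mean(A) = (3 + 5 + 8 + 4) / 4 = 20/4 = 5
  mean(B) = (7 + 2 + 5 + 8) / 4 = 22/4 = 5.5

Step 2 — sample variances and covariances s[i,j] = (1/(n-1)) · Σ_k (x_{k,i} - mean_i) · (x_{k,j} - mean_j), with n-1 = 3:
  s[A,A] = ((-2)·(-2) + (0)·(0) + (3)·(3) + (-1)·(-1)) / 3 = 14/3 = 4.6667
  s[A,B] = ((-2)·(1.5) + (0)·(-3.5) + (3)·(-0.5) + (-1)·(2.5)) / 3 = -7/3 = -2.3333
  s[B,B] = ((1.5)·(1.5) + (-3.5)·(-3.5) + (-0.5)·(-0.5) + (2.5)·(2.5)) / 3 = 21/3 = 7
  Sample standard deviations s_i = √(s[i,i]):
  s(A) = √(4.6667) = 2.1602
  s(B) = √(7) = 2.6458

Step 3 — r_{ij} = s_{ij} / (s_i · s_j):
  r[A,A] = 1 (diagonal).
  r[A,B] = -2.3333 / (2.1602 · 2.6458) = -2.3333 / 5.7155 = -0.4082
  r[B,B] = 1 (diagonal).

R is symmetric with unit diagonal. Assembling:

R = [[1, -0.4082],
 [-0.4082, 1]]


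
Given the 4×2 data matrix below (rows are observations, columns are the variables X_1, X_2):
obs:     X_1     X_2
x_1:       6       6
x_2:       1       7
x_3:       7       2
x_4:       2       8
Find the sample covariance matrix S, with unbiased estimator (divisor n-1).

Step 1 — column means:
  mean(X_1) = (6 + 1 + 7 + 2) / 4 = 16/4 = 4
  mean(X_2) = (6 + 7 + 2 + 8) / 4 = 23/4 = 5.75

Step 2 — sample covariance S[i,j] = (1/(n-1)) · Σ_k (x_{k,i} - mean_i) · (x_{k,j} - mean_j), with n-1 = 3.
  S[X_1,X_1] = ((2)·(2) + (-3)·(-3) + (3)·(3) + (-2)·(-2)) / 3 = 26/3 = 8.6667
  S[X_1,X_2] = ((2)·(0.25) + (-3)·(1.25) + (3)·(-3.75) + (-2)·(2.25)) / 3 = -19/3 = -6.3333
  S[X_2,X_2] = ((0.25)·(0.25) + (1.25)·(1.25) + (-3.75)·(-3.75) + (2.25)·(2.25)) / 3 = 20.75/3 = 6.9167

S is symmetric (S[j,i] = S[i,j]). Assembling:

S = [[8.6667, -6.3333],
 [-6.3333, 6.9167]]


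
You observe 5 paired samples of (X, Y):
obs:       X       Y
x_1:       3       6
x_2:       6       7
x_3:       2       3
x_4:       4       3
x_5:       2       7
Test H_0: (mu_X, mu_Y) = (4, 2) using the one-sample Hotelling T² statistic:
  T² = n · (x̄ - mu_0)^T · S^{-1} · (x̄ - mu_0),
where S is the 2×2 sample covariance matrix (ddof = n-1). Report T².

Step 1 — sample mean vector:
  mean(X) = (3 + 6 + 2 + 4 + 2) / 5 = 17/5 = 3.4
  mean(Y) = (6 + 7 + 3 + 3 + 7) / 5 = 26/5 = 5.2
  x̄ = (3.4, 5.2),  deviation x̄ - mu_0 = (3.4, 5.2) - (4, 2) = (-0.6, 3.2).

Step 2 — sample covariance matrix, S[i,j] = (1/(n-1)) · Σ_k (x_{k,i} - mean_i) · (x_{k,j} - mean_j), divisor n-1 = 4:
  S[X,X] = ((-0.4)·(-0.4) + (2.6)·(2.6) + (-1.4)·(-1.4) + (0.6)·(0.6) + (-1.4)·(-1.4)) / 4 = 11.2/4 = 2.8
  S[X,Y] = ((-0.4)·(0.8) + (2.6)·(1.8) + (-1.4)·(-2.2) + (0.6)·(-2.2) + (-1.4)·(1.8)) / 4 = 3.6/4 = 0.9
  S[Y,Y] = ((0.8)·(0.8) + (1.8)·(1.8) + (-2.2)·(-2.2) + (-2.2)·(-2.2) + (1.8)·(1.8)) / 4 = 16.8/4 = 4.2
  S = [[2.8, 0.9],
 [0.9, 4.2]].

Step 3 — invert S. det(S) = 2.8·4.2 - (0.9)² = 10.95.
  S^{-1} = (1/det) · [[d, -b], [-b, a]] = [[0.3836, -0.0822],
 [-0.0822, 0.2557]].

Step 4 — quadratic form (x̄ - mu_0)^T · S^{-1} · (x̄ - mu_0):
  S^{-1} · (x̄ - mu_0) = (-0.4932, 0.8676),
  (x̄ - mu_0)^T · [...] = (-0.6)·(-0.4932) + (3.2)·(0.8676) = 3.0721.

Step 5 — scale by n: T² = 5 · 3.0721 = 15.3607.

T² ≈ 15.3607


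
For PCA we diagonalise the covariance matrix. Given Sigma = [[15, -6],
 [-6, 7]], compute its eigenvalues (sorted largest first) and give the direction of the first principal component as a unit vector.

Step 1 — characteristic polynomial of 2×2 Sigma:
  det(Sigma - λI) = λ² - trace · λ + det = 0.
  trace = 15 + 7 = 22, det = 15·7 - (-6)² = 69.
Step 2 — discriminant:
  Δ = trace² - 4·det = 484 - 276 = 208.
Step 3 — eigenvalues:
  λ = (trace ± √Δ)/2 = (22 ± 14.4222)/2,
  λ_1 = 18.2111,  λ_2 = 3.7889.

Step 4 — unit eigenvector for λ_1: solve (Sigma - λ_1 I)v = 0. First row:
  (15 - 18.2111)·v_x + (-6)·v_y = 0, i.e. (-3.2111)·v_x + (-6)·v_y = 0,
  so v ∝ (b, λ_1 - a) = (-6, 3.2111); multiply by -1 so the first entry is positive: u = (6, -3.2111).
  ||u|| = √((6)² + (-3.2111)²) = √(46.3112) ≈ 6.8052,
  v_1 = u/||u|| ≈ (0.8817, -0.4719) (||v_1|| = 1).

λ_1 = 18.2111,  λ_2 = 3.7889;  v_1 ≈ (0.8817, -0.4719)


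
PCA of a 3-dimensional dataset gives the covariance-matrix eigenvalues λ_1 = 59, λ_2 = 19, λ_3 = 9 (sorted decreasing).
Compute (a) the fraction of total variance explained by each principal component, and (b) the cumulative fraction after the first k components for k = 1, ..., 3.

Step 1 — total variance = trace(Sigma) = Σ λ_i = 59 + 19 + 9 = 87.

Step 2 — fraction explained by component i = λ_i / Σ λ:
  PC1: 59/87 = 0.6782
  PC2: 19/87 = 0.2184
  PC3: 9/87 = 0.1034

Step 3 — cumulative fraction after k components = (λ_1 + ... + λ_k) / Σ λ:
  k = 1: 59/87 = 0.6782
  k = 2: (59 + 19)/87 = 78/87 = 0.8966
  k = 3: (59 + 19 + 9)/87 = 87/87 = 1

Summary (fraction, with percent):

explained: PC1 0.6782 (67.82%), PC2 0.2184 (21.84%), PC3 0.1034 (10.34%);  cumulative: 0.6782, 0.8966, 1


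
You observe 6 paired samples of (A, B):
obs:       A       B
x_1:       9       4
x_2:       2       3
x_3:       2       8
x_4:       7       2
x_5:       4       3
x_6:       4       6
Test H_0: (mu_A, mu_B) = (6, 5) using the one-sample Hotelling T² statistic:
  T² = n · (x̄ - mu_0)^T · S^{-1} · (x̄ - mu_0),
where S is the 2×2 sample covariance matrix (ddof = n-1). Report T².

Step 1 — sample mean vector:
  mean(A) = (9 + 2 + 2 + 7 + 4 + 4) / 6 = 28/6 = 4.6667
  mean(B) = (4 + 3 + 8 + 2 + 3 + 6) / 6 = 26/6 = 4.3333
  x̄ = (4.6667, 4.3333),  deviation x̄ - mu_0 = (4.6667, 4.3333) - (6, 5) = (-1.3333, -0.6667).

Step 2 — sample covariance matrix, S[i,j] = (1/(n-1)) · Σ_k (x_{k,i} - mean_i) · (x_{k,j} - mean_j), divisor n-1 = 5:
  S[A,A] = ((4.3333)·(4.3333) + (-2.6667)·(-2.6667) + (-2.6667)·(-2.6667) + (2.3333)·(2.3333) + (-0.6667)·(-0.6667) + (-0.6667)·(-0.6667)) / 5 = 39.3333/5 = 7.8667
  S[A,B] = ((4.3333)·(-0.3333) + (-2.6667)·(-1.3333) + (-2.6667)·(3.6667) + (2.3333)·(-2.3333) + (-0.6667)·(-1.3333) + (-0.6667)·(1.6667)) / 5 = -13.3333/5 = -2.6667
  S[B,B] = ((-0.3333)·(-0.3333) + (-1.3333)·(-1.3333) + (3.6667)·(3.6667) + (-2.3333)·(-2.3333) + (-1.3333)·(-1.3333) + (1.6667)·(1.6667)) / 5 = 25.3333/5 = 5.0667
  S = [[7.8667, -2.6667],
 [-2.6667, 5.0667]].

Step 3 — invert S. det(S) = 7.8667·5.0667 - (-2.6667)² = 32.7467.
  S^{-1} = (1/det) · [[d, -b], [-b, a]] = [[0.1547, 0.0814],
 [0.0814, 0.2402]].

Step 4 — quadratic form (x̄ - mu_0)^T · S^{-1} · (x̄ - mu_0):
  S^{-1} · (x̄ - mu_0) = (-0.2606, -0.2687),
  (x̄ - mu_0)^T · [...] = (-1.3333)·(-0.2606) + (-0.6667)·(-0.2687) = 0.5266.

Step 5 — scale by n: T² = 6 · 0.5266 = 3.1596.

T² ≈ 3.1596


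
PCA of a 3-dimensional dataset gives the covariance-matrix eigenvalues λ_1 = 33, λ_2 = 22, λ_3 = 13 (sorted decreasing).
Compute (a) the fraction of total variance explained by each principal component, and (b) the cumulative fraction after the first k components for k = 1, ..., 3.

Step 1 — total variance = trace(Sigma) = Σ λ_i = 33 + 22 + 13 = 68.

Step 2 — fraction explained by component i = λ_i / Σ λ:
  PC1: 33/68 = 0.4853
  PC2: 22/68 = 0.3235
  PC3: 13/68 = 0.1912

Step 3 — cumulative fraction after k components = (λ_1 + ... + λ_k) / Σ λ:
  k = 1: 33/68 = 0.4853
  k = 2: (33 + 22)/68 = 55/68 = 0.8088
  k = 3: (33 + 22 + 13)/68 = 68/68 = 1

Summary (fraction, with percent):

explained: PC1 0.4853 (48.53%), PC2 0.3235 (32.35%), PC3 0.1912 (19.12%);  cumulative: 0.4853, 0.8088, 1


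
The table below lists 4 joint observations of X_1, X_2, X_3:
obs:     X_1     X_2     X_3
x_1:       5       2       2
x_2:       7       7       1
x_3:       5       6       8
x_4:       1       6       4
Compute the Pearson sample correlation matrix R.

Step 1 — column means:
  mean(X_1) = (5 + 7 + 5 + 1) / 4 = 18/4 = 4.5
  mean(X_2) = (2 + 7 + 6 + 6) / 4 = 21/4 = 5.25
  mean(X_3) = (2 + 1 + 8 + 4) / 4 = 15/4 = 3.75

Step 2 — sample variances and covariances s[i,j] = (1/(n-1)) · Σ_k (x_{k,i} - mean_i) · (x_{k,j} - mean_j), with n-1 = 3:
  s[X_1,X_1] = ((0.5)·(0.5) + (2.5)·(2.5) + (0.5)·(0.5) + (-3.5)·(-3.5)) / 3 = 19/3 = 6.3333
  s[X_1,X_2] = ((0.5)·(-3.25) + (2.5)·(1.75) + (0.5)·(0.75) + (-3.5)·(0.75)) / 3 = 0.5/3 = 0.1667
  s[X_1,X_3] = ((0.5)·(-1.75) + (2.5)·(-2.75) + (0.5)·(4.25) + (-3.5)·(0.25)) / 3 = -6.5/3 = -2.1667
  s[X_2,X_2] = ((-3.25)·(-3.25) + (1.75)·(1.75) + (0.75)·(0.75) + (0.75)·(0.75)) / 3 = 14.75/3 = 4.9167
  s[X_2,X_3] = ((-3.25)·(-1.75) + (1.75)·(-2.75) + (0.75)·(4.25) + (0.75)·(0.25)) / 3 = 4.25/3 = 1.4167
  s[X_3,X_3] = ((-1.75)·(-1.75) + (-2.75)·(-2.75) + (4.25)·(4.25) + (0.25)·(0.25)) / 3 = 28.75/3 = 9.5833
  Sample standard deviations s_i = √(s[i,i]):
  s(X_1) = √(6.3333) = 2.5166
  s(X_2) = √(4.9167) = 2.2174
  s(X_3) = √(9.5833) = 3.0957

Step 3 — r_{ij} = s_{ij} / (s_i · s_j):
  r[X_1,X_1] = 1 (diagonal).
  r[X_1,X_2] = 0.1667 / (2.5166 · 2.2174) = 0.1667 / 5.5802 = 0.0299
  r[X_1,X_3] = -2.1667 / (2.5166 · 3.0957) = -2.1667 / 7.7907 = -0.2781
  r[X_2,X_2] = 1 (diagonal).
  r[X_2,X_3] = 1.4167 / (2.2174 · 3.0957) = 1.4167 / 6.8643 = 0.2064
  r[X_3,X_3] = 1 (diagonal).

R is symmetric with unit diagonal. Assembling:

R = [[1, 0.0299, -0.2781],
 [0.0299, 1, 0.2064],
 [-0.2781, 0.2064, 1]]


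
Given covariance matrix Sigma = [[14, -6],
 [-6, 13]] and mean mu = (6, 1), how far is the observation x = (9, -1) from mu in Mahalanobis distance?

Step 1 — centre the observation: (x - mu) = (3, -2).

Step 2 — invert Sigma. det(Sigma) = 14·13 - (-6)² = 146.
  Sigma^{-1} = (1/det) · [[d, -b], [-b, a]] = [[0.089, 0.0411],
 [0.0411, 0.0959]].

Step 3 — form the quadratic (x - mu)^T · Sigma^{-1} · (x - mu):
  Sigma^{-1} · (x - mu) = (0.1849, -0.0685).
  (x - mu)^T · [Sigma^{-1} · (x - mu)] = (3)·(0.1849) + (-2)·(-0.0685) = 0.6918.

Step 4 — take square root: d = √(0.6918) ≈ 0.8317.

d(x, mu) = √(0.6918) ≈ 0.8317


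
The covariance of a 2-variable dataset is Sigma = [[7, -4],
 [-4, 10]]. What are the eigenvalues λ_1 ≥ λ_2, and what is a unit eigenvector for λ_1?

Step 1 — characteristic polynomial of 2×2 Sigma:
  det(Sigma - λI) = λ² - trace · λ + det = 0.
  trace = 7 + 10 = 17, det = 7·10 - (-4)² = 54.
Step 2 — discriminant:
  Δ = trace² - 4·det = 289 - 216 = 73.
Step 3 — eigenvalues:
  λ = (trace ± √Δ)/2 = (17 ± 8.544)/2,
  λ_1 = 12.772,  λ_2 = 4.228.

Step 4 — unit eigenvector for λ_1: solve (Sigma - λ_1 I)v = 0. First row:
  (7 - 12.772)·v_x + (-4)·v_y = 0, i.e. (-5.772)·v_x + (-4)·v_y = 0,
  so v ∝ (b, λ_1 - a) = (-4, 5.772); multiply by -1 so the first entry is positive: u = (4, -5.772).
  ||u|| = √((4)² + (-5.772)²) = √(49.316) ≈ 7.0225,
  v_1 = u/||u|| ≈ (0.5696, -0.8219) (||v_1|| = 1).

λ_1 = 12.772,  λ_2 = 4.228;  v_1 ≈ (0.5696, -0.8219)


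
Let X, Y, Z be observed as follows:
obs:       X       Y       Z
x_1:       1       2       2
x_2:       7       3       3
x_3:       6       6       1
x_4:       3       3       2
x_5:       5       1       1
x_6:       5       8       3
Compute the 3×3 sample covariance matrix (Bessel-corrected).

Step 1 — column means:
  mean(X) = (1 + 7 + 6 + 3 + 5 + 5) / 6 = 27/6 = 4.5
  mean(Y) = (2 + 3 + 6 + 3 + 1 + 8) / 6 = 23/6 = 3.8333
  mean(Z) = (2 + 3 + 1 + 2 + 1 + 3) / 6 = 12/6 = 2

Step 2 — sample covariance S[i,j] = (1/(n-1)) · Σ_k (x_{k,i} - mean_i) · (x_{k,j} - mean_j), with n-1 = 5.
  S[X,X] = ((-3.5)·(-3.5) + (2.5)·(2.5) + (1.5)·(1.5) + (-1.5)·(-1.5) + (0.5)·(0.5) + (0.5)·(0.5)) / 5 = 23.5/5 = 4.7
  S[X,Y] = ((-3.5)·(-1.8333) + (2.5)·(-0.8333) + (1.5)·(2.1667) + (-1.5)·(-0.8333) + (0.5)·(-2.8333) + (0.5)·(4.1667)) / 5 = 9.5/5 = 1.9
  S[X,Z] = ((-3.5)·(0) + (2.5)·(1) + (1.5)·(-1) + (-1.5)·(0) + (0.5)·(-1) + (0.5)·(1)) / 5 = 1/5 = 0.2
  S[Y,Y] = ((-1.8333)·(-1.8333) + (-0.8333)·(-0.8333) + (2.1667)·(2.1667) + (-0.8333)·(-0.8333) + (-2.8333)·(-2.8333) + (4.1667)·(4.1667)) / 5 = 34.8333/5 = 6.9667
  S[Y,Z] = ((-1.8333)·(0) + (-0.8333)·(1) + (2.1667)·(-1) + (-0.8333)·(0) + (-2.8333)·(-1) + (4.1667)·(1)) / 5 = 4/5 = 0.8
  S[Z,Z] = ((0)·(0) + (1)·(1) + (-1)·(-1) + (0)·(0) + (-1)·(-1) + (1)·(1)) / 5 = 4/5 = 0.8

S is symmetric (S[j,i] = S[i,j]). Assembling:

S = [[4.7, 1.9, 0.2],
 [1.9, 6.9667, 0.8],
 [0.2, 0.8, 0.8]]


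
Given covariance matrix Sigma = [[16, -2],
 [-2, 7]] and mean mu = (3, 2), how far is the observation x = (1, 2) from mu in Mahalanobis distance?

Step 1 — centre the observation: (x - mu) = (-2, 0).

Step 2 — invert Sigma. det(Sigma) = 16·7 - (-2)² = 108.
  Sigma^{-1} = (1/det) · [[d, -b], [-b, a]] = [[0.0648, 0.0185],
 [0.0185, 0.1481]].

Step 3 — form the quadratic (x - mu)^T · Sigma^{-1} · (x - mu):
  Sigma^{-1} · (x - mu) = (-0.1296, -0.037).
  (x - mu)^T · [Sigma^{-1} · (x - mu)] = (-2)·(-0.1296) + (0)·(-0.037) = 0.2593.

Step 4 — take square root: d = √(0.2593) ≈ 0.5092.

d(x, mu) = √(0.2593) ≈ 0.5092


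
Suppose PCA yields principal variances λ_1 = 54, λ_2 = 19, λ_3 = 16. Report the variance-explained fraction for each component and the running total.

Step 1 — total variance = trace(Sigma) = Σ λ_i = 54 + 19 + 16 = 89.

Step 2 — fraction explained by component i = λ_i / Σ λ:
  PC1: 54/89 = 0.6067
  PC2: 19/89 = 0.2135
  PC3: 16/89 = 0.1798

Step 3 — cumulative fraction after k components = (λ_1 + ... + λ_k) / Σ λ:
  k = 1: 54/89 = 0.6067
  k = 2: (54 + 19)/89 = 73/89 = 0.8202
  k = 3: (54 + 19 + 16)/89 = 89/89 = 1

Summary (fraction, with percent):

explained: PC1 0.6067 (60.67%), PC2 0.2135 (21.35%), PC3 0.1798 (17.98%);  cumulative: 0.6067, 0.8202, 1


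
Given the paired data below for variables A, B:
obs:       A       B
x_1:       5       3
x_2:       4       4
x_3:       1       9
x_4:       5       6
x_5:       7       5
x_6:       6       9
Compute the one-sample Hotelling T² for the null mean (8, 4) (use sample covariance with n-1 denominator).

Step 1 — sample mean vector:
  mean(A) = (5 + 4 + 1 + 5 + 7 + 6) / 6 = 28/6 = 4.6667
  mean(B) = (3 + 4 + 9 + 6 + 5 + 9) / 6 = 36/6 = 6
  x̄ = (4.6667, 6),  deviation x̄ - mu_0 = (4.6667, 6) - (8, 4) = (-3.3333, 2).

Step 2 — sample covariance matrix, S[i,j] = (1/(n-1)) · Σ_k (x_{k,i} - mean_i) · (x_{k,j} - mean_j), divisor n-1 = 5:
  S[A,A] = ((0.3333)·(0.3333) + (-0.6667)·(-0.6667) + (-3.6667)·(-3.6667) + (0.3333)·(0.3333) + (2.3333)·(2.3333) + (1.3333)·(1.3333)) / 5 = 21.3333/5 = 4.2667
  S[A,B] = ((0.3333)·(-3) + (-0.6667)·(-2) + (-3.6667)·(3) + (0.3333)·(0) + (2.3333)·(-1) + (1.3333)·(3)) / 5 = -9/5 = -1.8
  S[B,B] = ((-3)·(-3) + (-2)·(-2) + (3)·(3) + (0)·(0) + (-1)·(-1) + (3)·(3)) / 5 = 32/5 = 6.4
  S = [[4.2667, -1.8],
 [-1.8, 6.4]].

Step 3 — invert S. det(S) = 4.2667·6.4 - (-1.8)² = 24.0667.
  S^{-1} = (1/det) · [[d, -b], [-b, a]] = [[0.2659, 0.0748],
 [0.0748, 0.1773]].

Step 4 — quadratic form (x̄ - mu_0)^T · S^{-1} · (x̄ - mu_0):
  S^{-1} · (x̄ - mu_0) = (-0.7368, 0.1053),
  (x̄ - mu_0)^T · [...] = (-3.3333)·(-0.7368) + (2)·(0.1053) = 2.6667.

Step 5 — scale by n: T² = 6 · 2.6667 = 16.

T² ≈ 16


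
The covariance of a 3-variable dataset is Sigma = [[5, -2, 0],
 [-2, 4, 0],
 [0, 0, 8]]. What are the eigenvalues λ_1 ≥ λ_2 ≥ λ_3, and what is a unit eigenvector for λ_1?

Step 1 — characteristic polynomial p(λ) = det(λI - Sigma) = λ³ - tr·λ² + c_1·λ - det, where tr = trace, c_1 = sum of the principal 2×2 minors, det = det(Sigma):
  tr = 5 + 4 + 8 = 17,
  c_1 = (5·4 - (-2)²) + (5·8 - (0)²) + (4·8 - (0)²) = 16 + 40 + 32 = 88,
  det = 5·(4·8 - (0)²) - (-2)·((-2)·8 - (0)·(0)) + (0)·((-2)·(0) - 4·(0)) = 5·(32) - (-2)·(-16) + (0)·(0) = 128.
  So p(λ) = λ³ - 17λ² + 88λ - 128.
Step 2 — look for an integer root (rational root theorem: any rational root is an integer divisor of 128). Testing λ = 8:
  p(8) = 512 - 1088 + 704 - 128 = 0  ✓
  Dividing out (λ - 8): p(λ) = (λ - 8)(λ² - 9λ + 16).
Step 3 — remaining eigenvalues from the quadratic λ² - 9λ + 16 = 0:
  Δ = 9² - 4·16 = 81 - 64 = 17,  λ = (9 ± √17)/2 = (9 ± 4.1231)/2 ≈ 6.5616 or 2.4384.
  Sorted: λ_1 = 8,  λ_2 = 6.5616,  λ_3 = 2.4384  (check: sum = 17 = tr ✓).

Step 4 — unit eigenvector for λ_1 = 8: v spans the null space of (Sigma - λ_1 I), whose rows are
  r_1 = (-3, -2, 0),  r_2 = (-2, -4, 0),  r_3 = (0, 0, 0).
  v is orthogonal to every row, so take v ∝ r_1 × r_2 = ((-2)·(0) - (0)·(-4), (0)·(-2) - (-3)·(0), (-3)·(-4) - (-2)·(-2)) = (0, 0, 8).
  Rescale (divide by 8): u = (0, 0, 1).
  ||u|| = √((0)² + (0)² + (1)²) = √(1) = 1,  v_1 = u/||u|| ≈ (0, 0, 1) (||v_1|| = 1).

λ_1 = 8,  λ_2 = 6.5616,  λ_3 = 2.4384;  v_1 ≈ (0, 0, 1)


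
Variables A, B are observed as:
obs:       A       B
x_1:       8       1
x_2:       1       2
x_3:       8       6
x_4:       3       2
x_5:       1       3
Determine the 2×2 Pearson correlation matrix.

Step 1 — column means:
  mean(A) = (8 + 1 + 8 + 3 + 1) / 5 = 21/5 = 4.2
  mean(B) = (1 + 2 + 6 + 2 + 3) / 5 = 14/5 = 2.8

Step 2 — sample variances and covariances s[i,j] = (1/(n-1)) · Σ_k (x_{k,i} - mean_i) · (x_{k,j} - mean_j), with n-1 = 4:
  s[A,A] = ((3.8)·(3.8) + (-3.2)·(-3.2) + (3.8)·(3.8) + (-1.2)·(-1.2) + (-3.2)·(-3.2)) / 4 = 50.8/4 = 12.7
  s[A,B] = ((3.8)·(-1.8) + (-3.2)·(-0.8) + (3.8)·(3.2) + (-1.2)·(-0.8) + (-3.2)·(0.2)) / 4 = 8.2/4 = 2.05
  s[B,B] = ((-1.8)·(-1.8) + (-0.8)·(-0.8) + (3.2)·(3.2) + (-0.8)·(-0.8) + (0.2)·(0.2)) / 4 = 14.8/4 = 3.7
  Sample standard deviations s_i = √(s[i,i]):
  s(A) = √(12.7) = 3.5637
  s(B) = √(3.7) = 1.9235

Step 3 — r_{ij} = s_{ij} / (s_i · s_j):
  r[A,A] = 1 (diagonal).
  r[A,B] = 2.05 / (3.5637 · 1.9235) = 2.05 / 6.8549 = 0.2991
  r[B,B] = 1 (diagonal).

R is symmetric with unit diagonal. Assembling:

R = [[1, 0.2991],
 [0.2991, 1]]


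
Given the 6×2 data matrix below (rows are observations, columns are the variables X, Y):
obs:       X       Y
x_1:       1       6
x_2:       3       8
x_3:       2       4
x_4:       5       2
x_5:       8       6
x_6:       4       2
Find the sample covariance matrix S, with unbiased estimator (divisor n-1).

Step 1 — column means:
  mean(X) = (1 + 3 + 2 + 5 + 8 + 4) / 6 = 23/6 = 3.8333
  mean(Y) = (6 + 8 + 4 + 2 + 6 + 2) / 6 = 28/6 = 4.6667

Step 2 — sample covariance S[i,j] = (1/(n-1)) · Σ_k (x_{k,i} - mean_i) · (x_{k,j} - mean_j), with n-1 = 5.
  S[X,X] = ((-2.8333)·(-2.8333) + (-0.8333)·(-0.8333) + (-1.8333)·(-1.8333) + (1.1667)·(1.1667) + (4.1667)·(4.1667) + (0.1667)·(0.1667)) / 5 = 30.8333/5 = 6.1667
  S[X,Y] = ((-2.8333)·(1.3333) + (-0.8333)·(3.3333) + (-1.8333)·(-0.6667) + (1.1667)·(-2.6667) + (4.1667)·(1.3333) + (0.1667)·(-2.6667)) / 5 = -3.3333/5 = -0.6667
  S[Y,Y] = ((1.3333)·(1.3333) + (3.3333)·(3.3333) + (-0.6667)·(-0.6667) + (-2.6667)·(-2.6667) + (1.3333)·(1.3333) + (-2.6667)·(-2.6667)) / 5 = 29.3333/5 = 5.8667

S is symmetric (S[j,i] = S[i,j]). Assembling:

S = [[6.1667, -0.6667],
 [-0.6667, 5.8667]]
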